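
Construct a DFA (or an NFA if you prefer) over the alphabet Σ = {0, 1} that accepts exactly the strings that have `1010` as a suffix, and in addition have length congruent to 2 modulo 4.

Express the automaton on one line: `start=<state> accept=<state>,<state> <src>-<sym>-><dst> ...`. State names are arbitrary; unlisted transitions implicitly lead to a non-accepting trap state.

Run two small machines in parallel and take their product. The first has 5 states tracking how much of the suffix `1010` has currently been matched; the second has 4 states tracking the input length modulo 4. A product state is a pair (one from each), accepting exactly when both do.
20 states suffice.
          0    1  
>  q0     q1   q2 
   q1     q3   q4 
   q2     q5   q4 
   q3     q6   q7 
   q4     q8   q7 
   q5     q6   q9 
   q6     q0  q10 
   q7    q11  q10 
   q8     q0  q12 
   q9    q13  q10 
   q10   q14   q2 
   q11    q1  q15 
   q12   q16   q2 
   q13    q1  q15 
   q14    q3  q17 
   q15   q18   q4 
   q16    q3  q17 
   q17   q19   q7 
 * q18    q6   q9 
   q19    q0  q12 
(> = start, * = accepting)

start=q0 accept=q18 q0-0->q1 q0-1->q2 q1-0->q3 q1-1->q4 q2-0->q5 q2-1->q4 q3-0->q6 q3-1->q7 q4-0->q8 q4-1->q7 q5-0->q6 q5-1->q9 q6-0->q0 q6-1->q10 q7-0->q11 q7-1->q10 q8-0->q0 q8-1->q12 q9-0->q13 q9-1->q10 q10-0->q14 q10-1->q2 q11-0->q1 q11-1->q15 q12-0->q16 q12-1->q2 q13-0->q1 q13-1->q15 q14-0->q3 q14-1->q17 q15-0->q18 q15-1->q4 q16-0->q3 q16-1->q17 q17-0->q19 q17-1->q7 q18-0->q6 q18-1->q9 q19-0->q0 q19-1->q12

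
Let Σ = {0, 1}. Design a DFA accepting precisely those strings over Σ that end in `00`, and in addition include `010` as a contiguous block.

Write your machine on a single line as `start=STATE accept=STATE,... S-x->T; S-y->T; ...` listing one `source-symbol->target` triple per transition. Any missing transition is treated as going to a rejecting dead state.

Build one automaton per condition and run them in lockstep. One (3 states) tracks how much of the suffix `00` has currently been matched; the other (4 states) tracks whether and how much of `010` has been seen. Each combined state is a pair, one component from each; accept when both components accept.
A 7-state machine:
        0   1  
>  q0   q1  q0 
   q1   q2  q3 
   q2   q2  q3 
   q3   q4  q0 
   q4   q5  q6 
 * q5   q5  q6 
   q6   q4  q6 
(> = start, * = accepting)

start=q0; accept=q5; q0-0->q1; q0-1->q0; q1-0->q2; q1-1->q3; q2-0->q2; q2-1->q3; q3-0->q4; q3-1->q0; q4-0->q5; q4-1->q6; q5-0->q5; q5-1->q6; q6-0->q4; q6-1->q6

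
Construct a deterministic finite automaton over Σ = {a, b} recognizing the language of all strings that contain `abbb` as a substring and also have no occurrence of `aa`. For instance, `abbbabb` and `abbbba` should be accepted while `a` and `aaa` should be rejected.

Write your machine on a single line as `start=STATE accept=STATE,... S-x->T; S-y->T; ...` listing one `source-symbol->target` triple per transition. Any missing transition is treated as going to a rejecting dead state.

start=q0; accept=q7,q9; q0-a->q1; q0-b->q0; q1-a->q2; q1-b->q3; q2-a->q2; q2-b->q4; q3-a->q1; q3-b->q5; q4-a->q2; q4-b->q6; q5-a->q1; q5-b->q7; q6-a->q2; q6-b->q8; q7-a->q9; q7-b->q7; q8-a->q8; q8-b->q8; q9-a->q8; q9-b->q7

Run two small machines in parallel and take their product. One (5 states) tracks whether and how much of `abbb` has been seen; the other (3 states) tracks partial matches of the forbidden pattern `aa`. Each combined state is a pair, one component from each; accept when both components accept.
10 states suffice.
        a   b  
>  q0   q1  q0 
   q1   q2  q3 
   q2   q2  q4 
   q3   q1  q5 
   q4   q2  q6 
   q5   q1  q7 
   q6   q2  q8 
 * q7   q9  q7 
   q8   q8  q8 
 * q9   q8  q7 
(> = start, * = accepting)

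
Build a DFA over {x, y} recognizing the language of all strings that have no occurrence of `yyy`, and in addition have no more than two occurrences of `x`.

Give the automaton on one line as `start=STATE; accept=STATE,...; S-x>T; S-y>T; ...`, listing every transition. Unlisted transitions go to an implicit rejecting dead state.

Handle the two conditions separately and then intersect. The first has 4 states tracking partial matches of the forbidden pattern `yyy`; the second has 4 states tracking the count of `x`s, saturating at 3. A product state is a pair (one from each), accepting exactly when both do.
          x    y  
>* q0     q1   q2 
 * q1     q3   q4 
 * q2     q1   q5 
 * q3     q6   q7 
 * q4     q3   q8 
 * q5     q1   q9 
   q6     q6  q10 
 * q7     q6  q11 
 * q8     q3  q12 
   q9    q12   q9 
   q10    q6  q13 
 * q11    q6  q14 
   q12   q14  q12 
   q13    q6  q15 
   q14   q15  q14 
   q15   q15  q15 
(> = start, * = accepting)

start=q0; accept=q0,q1,q2,q3,q4,q5,q7,q8,q11; q0-x>q1; q0-y>q2; q1-x>q3; q1-y>q4; q2-x>q1; q2-y>q5; q3-x>q6; q3-y>q7; q4-x>q3; q4-y>q8; q5-x>q1; q5-y>q9; q6-x>q6; q6-y>q10; q7-x>q6; q7-y>q11; q8-x>q3; q8-y>q12; q9-x>q12; q9-y>q9; q10-x>q6; q10-y>q13; q11-x>q6; q11-y>q14; q12-x>q14; q12-y>q12; q13-x>q6; q13-y>q15; q14-x>q15; q14-y>q14; q15-x>q15; q15-y>q15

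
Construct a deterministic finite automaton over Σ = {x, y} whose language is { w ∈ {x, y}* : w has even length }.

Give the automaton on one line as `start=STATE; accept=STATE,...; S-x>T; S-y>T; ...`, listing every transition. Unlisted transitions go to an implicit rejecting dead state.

start=q0; accept=q0; q0-x>q1; q0-y>q1; q1-x>q0; q1-y>q0

Only the length mod 2 matters, so use a 2-cycle: from any state, every input symbol moves to the next state, wrapping q1 back to q0. Mark q0 accepting.
With 2 states:
        x   y  
>* q0   q1  q1 
   q1   q0  q0 
(> = start, * = accepting)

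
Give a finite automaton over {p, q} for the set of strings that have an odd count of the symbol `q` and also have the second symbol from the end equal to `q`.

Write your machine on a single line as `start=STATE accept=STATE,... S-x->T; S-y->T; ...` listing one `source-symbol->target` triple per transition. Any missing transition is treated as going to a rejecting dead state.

Handle the two conditions separately and then intersect. One (2 states) tracks the count of `q`s modulo 2; the other (7 states) tracks the last 2 symbols read. Each combined state is a pair, one component from each; accept when both components accept.
11 states suffice.
          p    q  
>  s0     s1   s2 
   s1     s3   s4 
   s2     s5   s6 
   s3     s3   s4 
   s4     s5   s6 
 * s5     s7   s8 
   s6     s9  s10 
   s7     s7   s8 
   s8     s9  s10 
   s9     s3   s4 
 * s10    s5   s6 
(> = start, * = accepting)

start=s0; accept=s5,s10; s0-p->s1; s0-q->s2; s1-p->s3; s1-q->s4; s2-p->s5; s2-q->s6; s3-p->s3; s3-q->s4; s4-p->s5; s4-q->s6; s5-p->s7; s5-q->s8; s6-p->s9; s6-q->s10; s7-p->s7; s7-q->s8; s8-p->s9; s8-q->s10; s9-p->s3; s9-q->s4; s10-p->s5; s10-q->s6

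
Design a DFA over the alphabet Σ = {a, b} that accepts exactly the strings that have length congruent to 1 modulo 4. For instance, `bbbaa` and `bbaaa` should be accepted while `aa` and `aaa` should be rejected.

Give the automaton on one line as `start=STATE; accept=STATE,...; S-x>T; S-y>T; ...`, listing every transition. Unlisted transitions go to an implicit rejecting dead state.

start=q0; accept=q1; q0-a>q1; q0-b>q1; q1-a>q2; q1-b>q2; q2-a>q3; q2-b>q3; q3-a>q0; q3-b>q0

Only the length mod 4 matters, so use a 4-cycle: from any state, every input symbol moves to the next state, wrapping q3 back to q0. Mark q1 accepting.
        a   b  
>  q0   q1  q1 
 * q1   q2  q2 
   q2   q3  q3 
   q3   q0  q0 
(> = start, * = accepting)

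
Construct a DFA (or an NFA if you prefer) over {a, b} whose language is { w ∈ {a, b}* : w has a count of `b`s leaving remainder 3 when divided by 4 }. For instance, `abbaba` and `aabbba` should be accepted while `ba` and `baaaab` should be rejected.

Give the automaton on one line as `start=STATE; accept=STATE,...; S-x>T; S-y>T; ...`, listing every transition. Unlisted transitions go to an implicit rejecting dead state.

start=q0; accept=q3; q0-a>q0; q0-b>q1; q1-a>q1; q1-b>q2; q2-a>q2; q2-b>q3; q3-a>q3; q3-b>q0

Keep the running count of `b`s modulo 4: each `b` advances along the cycle q0 → q1 → q2 → q3 → q0 while other symbols loop. Accept at q3.
A 4-state machine:
        a   b  
>  q0   q0  q1 
   q1   q1  q2 
   q2   q2  q3 
 * q3   q3  q0 
(> = start, * = accepting)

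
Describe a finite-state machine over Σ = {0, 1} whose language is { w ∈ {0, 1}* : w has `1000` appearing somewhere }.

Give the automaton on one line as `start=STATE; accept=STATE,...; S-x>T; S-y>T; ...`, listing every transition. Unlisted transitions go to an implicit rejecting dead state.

States q0..q3 record the length of the longest prefix of `1000` that matches the current input suffix. Reaching q4 means `1000` has been seen, and we stay there forever. Accept from q4.
A 5-state machine:
        0   1  
>  q0   q0  q1 
   q1   q2  q1 
   q2   q3  q1 
   q3   q4  q1 
 * q4   q4  q4 
(> = start, * = accepting)

start=q0; accept=q4; q0-0>q0; q0-1>q1; q1-0>q2; q1-1>q1; q2-0>q3; q2-1>q1; q3-0>q4; q3-1>q1; q4-0>q4; q4-1>q4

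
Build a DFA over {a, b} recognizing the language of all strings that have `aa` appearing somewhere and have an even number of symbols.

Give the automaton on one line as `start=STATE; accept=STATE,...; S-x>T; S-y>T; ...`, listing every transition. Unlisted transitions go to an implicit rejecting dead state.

start=q0; accept=q3; q0-a>q1; q0-b>q2; q1-a>q3; q1-b>q0; q2-a>q4; q2-b>q0; q3-a>q5; q3-b>q5; q4-a>q5; q4-b>q2; q5-a>q3; q5-b>q3

Build one automaton per condition and run them in lockstep. The first has 3 states tracking whether and how much of `aa` has been seen; the second has 2 states tracking the input length modulo 2. A product state is a pair (one from each), accepting exactly when both do.
6 states suffice.
        a   b  
>  q0   q1  q2 
   q1   q3  q0 
   q2   q4  q0 
 * q3   q5  q5 
   q4   q5  q2 
   q5   q3  q3 
(> = start, * = accepting)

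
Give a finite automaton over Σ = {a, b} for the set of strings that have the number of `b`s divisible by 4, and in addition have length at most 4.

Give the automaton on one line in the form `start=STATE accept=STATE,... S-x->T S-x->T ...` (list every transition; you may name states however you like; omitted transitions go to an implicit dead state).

Run two small machines in parallel and take their product. One (4 states) tracks the count of `b`s modulo 4; the other (6 states) tracks the input length, saturating at 5. Each combined state is a pair, one component from each; accept when both components accept. After merging equivalent states the machine shrinks.
9 states suffice.
        a   b  
>* q0   q1  q2 
 * q1   q3  q4 
   q2   q4  q5 
 * q3   q6  q4 
   q4   q4  q4 
   q5   q4  q7 
 * q6   q8  q4 
   q7   q4  q8 
 * q8   q4  q4 
(> = start, * = accepting)

start=q0 accept=q0,q1,q3,q6,q8 q0-a->q1 q0-b->q2 q1-a->q3 q1-b->q4 q2-a->q4 q2-b->q5 q3-a->q6 q3-b->q4 q4-a->q4 q4-b->q4 q5-a->q4 q5-b->q7 q6-a->q8 q6-b->q4 q7-a->q4 q7-b->q8 q8-a->q4 q8-b->q4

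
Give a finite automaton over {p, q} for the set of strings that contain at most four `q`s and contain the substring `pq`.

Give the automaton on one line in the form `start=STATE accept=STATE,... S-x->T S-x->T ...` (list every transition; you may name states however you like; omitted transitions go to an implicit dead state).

Handle the two conditions separately and then intersect. One (6 states) tracks the count of `q`s, saturating at 5; the other (3 states) tracks whether and how much of `pq` has been seen. Each combined state is a pair, one component from each; accept when both components accept.
          p    q  
>  S0     S1   S2 
   S1     S1   S3 
   S2     S4   S5 
 * S3     S3   S6 
   S4     S4   S6 
   S5     S7   S8 
 * S6     S6   S9 
   S7     S7   S9 
   S8    S10  S11 
 * S9     S9  S12 
   S10   S10  S12 
   S11   S13  S14 
 * S12   S12  S15 
   S13   S13  S15 
   S14   S16  S14 
   S15   S15  S15 
   S16   S16  S15 
(> = start, * = accepting)

start=S0 accept=S3,S6,S9,S12 S0-p->S1 S0-q->S2 S1-p->S1 S1-q->S3 S2-p->S4 S2-q->S5 S3-p->S3 S3-q->S6 S4-p->S4 S4-q->S6 S5-p->S7 S5-q->S8 S6-p->S6 S6-q->S9 S7-p->S7 S7-q->S9 S8-p->S10 S8-q->S11 S9-p->S9 S9-q->S12 S10-p->S10 S10-q->S12 S11-p->S13 S11-q->S14 S12-p->S12 S12-q->S15 S13-p->S13 S13-q->S15 S14-p->S16 S14-q->S14 S15-p->S15 S15-q->S15 S16-p->S16 S16-q->S15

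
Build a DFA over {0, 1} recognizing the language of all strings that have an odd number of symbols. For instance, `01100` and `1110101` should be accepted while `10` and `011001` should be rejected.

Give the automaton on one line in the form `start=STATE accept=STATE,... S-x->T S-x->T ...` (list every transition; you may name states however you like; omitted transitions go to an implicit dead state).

start=q0 accept=q1 q0-0->q1 q0-1->q1 q1-0->q0 q1-1->q0

Count input length modulo 2: every symbol advances one step around the cycle q0 → q1 → q0. Accept at q1.
A 2-state machine:
        0   1  
>  q0   q1  q1 
 * q1   q0  q0 
(> = start, * = accepting)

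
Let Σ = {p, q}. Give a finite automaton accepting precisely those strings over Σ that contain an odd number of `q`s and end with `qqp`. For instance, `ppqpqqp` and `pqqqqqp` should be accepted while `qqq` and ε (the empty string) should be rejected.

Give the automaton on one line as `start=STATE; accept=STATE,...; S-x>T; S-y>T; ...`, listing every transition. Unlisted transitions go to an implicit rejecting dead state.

start=s0; accept=s4; s0-p>s0; s0-q>s1; s1-p>s1; s1-q>s2; s2-p>s0; s2-q>s3; s3-p>s4; s3-q>s2; s4-p>s1; s4-q>s2

Run two small machines in parallel and take their product. The first has 2 states tracking the count of `q`s modulo 2; the second has 4 states tracking how much of the suffix `qqp` has currently been matched. A product state is a pair (one from each), accepting exactly when both do. Equivalent product states are then merged.
With 5 states:
        p   q  
>  s0   s0  s1 
   s1   s1  s2 
   s2   s0  s3 
   s3   s4  s2 
 * s4   s1  s2 
(> = start, * = accepting)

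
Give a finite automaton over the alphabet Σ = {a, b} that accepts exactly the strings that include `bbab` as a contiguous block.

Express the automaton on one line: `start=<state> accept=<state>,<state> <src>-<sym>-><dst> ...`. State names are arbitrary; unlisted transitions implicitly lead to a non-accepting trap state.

Track how much of `bbab` has been matched so far: state q0 is no progress, q4 is the absorbing accept state reached once `bbab` has occurred. Intermediate states record partial matches; on a mismatch, fall back to the longest reusable overlap.
5 states suffice.
        a   b  
>  q0   q0  q1 
   q1   q0  q2 
   q2   q3  q2 
   q3   q0  q4 
 * q4   q4  q4 
(> = start, * = accepting)

start=q0 accept=q4 q0-a->q0 q0-b->q1 q1-a->q0 q1-b->q2 q2-a->q3 q2-b->q2 q3-a->q0 q3-b->q4 q4-a->q4 q4-b->q4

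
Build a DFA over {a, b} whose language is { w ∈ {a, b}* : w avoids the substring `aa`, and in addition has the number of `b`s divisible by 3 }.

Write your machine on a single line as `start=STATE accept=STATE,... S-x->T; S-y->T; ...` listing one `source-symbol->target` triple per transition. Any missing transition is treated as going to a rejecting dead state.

Build one automaton per condition and run them in lockstep. One (3 states) tracks partial matches of the forbidden pattern `aa`; the other (3 states) tracks the count of `b`s modulo 3. Each combined state is a pair, one component from each; accept when both components accept. Equivalent product states are then merged.
        a   b  
>* q0   q1  q2 
 * q1   q3  q2 
   q2   q4  q5 
   q3   q3  q3 
   q4   q3  q5 
   q5   q6  q0 
   q6   q3  q0 
(> = start, * = accepting)

start=q0; accept=q0,q1; q0-a->q1; q0-b->q2; q1-a->q3; q1-b->q2; q2-a->q4; q2-b->q5; q3-a->q3; q3-b->q3; q4-a->q3; q4-b->q5; q5-a->q6; q5-b->q0; q6-a->q3; q6-b->q0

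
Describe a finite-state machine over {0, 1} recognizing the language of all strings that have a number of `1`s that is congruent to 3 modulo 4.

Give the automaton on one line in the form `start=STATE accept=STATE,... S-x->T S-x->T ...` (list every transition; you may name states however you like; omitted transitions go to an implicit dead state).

Keep the running count of `1`s modulo 4: each `1` advances along the cycle q0 → q1 → q2 → q3 → q0 while other symbols loop. Accept at q3.
4 states suffice.
        0   1  
>  q0   q0  q1 
   q1   q1  q2 
   q2   q2  q3 
 * q3   q3  q0 
(> = start, * = accepting)

start=q0 accept=q3 q0-0->q0 q0-1->q1 q1-0->q1 q1-1->q2 q2-0->q2 q2-1->q3 q3-0->q3 q3-1->q0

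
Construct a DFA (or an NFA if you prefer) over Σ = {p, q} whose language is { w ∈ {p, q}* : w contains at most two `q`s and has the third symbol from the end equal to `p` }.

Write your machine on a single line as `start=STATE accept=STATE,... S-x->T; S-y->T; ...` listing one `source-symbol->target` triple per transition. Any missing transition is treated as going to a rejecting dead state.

Handle the two conditions separately and then intersect. One (4 states) tracks the count of `q`s, saturating at 3; the other (15 states) tracks the last 3 symbols read. Each combined state is a pair, one component from each; accept when both components accept. Minimizing collapses redundant product states.
20 states suffice.
       p  q 
>  A   B  C 
   B   D  E 
   C   F  G 
   D   H  I 
   E   J  K 
   F   L  M 
   G   N  O 
 * H   H  I 
 * I   J  K 
 * J   L  M 
 * K   N  O 
   L   P  Q 
   M   R  O 
   N   S  O 
   O   O  O 
 * P   P  Q 
 * Q   R  O 
 * R   S  O 
   S   T  O 
 * T   T  O 
(> = start, * = accepting)

start=A; accept=H,I,J,K,P,Q,R,T; A-p->B; A-q->C; B-p->D; B-q->E; C-p->F; C-q->G; D-p->H; D-q->I; E-p->J; E-q->K; F-p->L; F-q->M; G-p->N; G-q->O; H-p->H; H-q->I; I-p->J; I-q->K; J-p->L; J-q->M; K-p->N; K-q->O; L-p->P; L-q->Q; M-p->R; M-q->O; N-p->S; N-q->O; O-p->O; O-q->O; P-p->P; P-q->Q; Q-p->R; Q-q->O; R-p->S; R-q->O; S-p->T; S-q->O; T-p->T; T-q->O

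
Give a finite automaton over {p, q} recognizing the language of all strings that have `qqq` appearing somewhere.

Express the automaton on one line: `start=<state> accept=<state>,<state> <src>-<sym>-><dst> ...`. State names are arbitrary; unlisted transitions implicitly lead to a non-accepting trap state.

start=s0 accept=s3 s0-p->s0 s0-q->s1 s1-p->s0 s1-q->s2 s2-p->s0 s2-q->s3 s3-p->s3 s3-q->s3

States s0..s2 record the length of the longest prefix of `qqq` that matches the current input suffix. Reaching s3 means `qqq` has been seen, and we stay there forever. Accept from s3.
A 4-state machine:
        p   q  
>  s0   s0  s1 
   s1   s0  s2 
   s2   s0  s3 
 * s3   s3  s3 
(> = start, * = accepting)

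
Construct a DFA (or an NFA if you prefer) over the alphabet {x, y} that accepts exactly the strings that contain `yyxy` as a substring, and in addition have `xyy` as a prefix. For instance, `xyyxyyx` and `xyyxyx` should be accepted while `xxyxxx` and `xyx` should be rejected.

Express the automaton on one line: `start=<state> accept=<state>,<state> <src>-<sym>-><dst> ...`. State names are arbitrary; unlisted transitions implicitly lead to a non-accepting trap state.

start=q0 accept=q7 q0-x->q1 q0-y->q2 q1-x->q2 q1-y->q3 q2-x->q2 q2-y->q2 q3-x->q2 q3-y->q4 q4-x->q5 q4-y->q4 q5-x->q6 q5-y->q7 q6-x->q6 q6-y->q8 q7-x->q7 q7-y->q7 q8-x->q6 q8-y->q4

Run two small machines in parallel and take their product. One (5 states) tracks whether and how much of `yyxy` has been seen; the other (5 states) tracks whether the input so far still matches the prefix `xyy`. Each combined state is a pair, one component from each; accept when both components accept. After merging equivalent states the machine shrinks.
        x   y  
>  q0   q1  q2 
   q1   q2  q3 
   q2   q2  q2 
   q3   q2  q4 
   q4   q5  q4 
   q5   q6  q7 
   q6   q6  q8 
 * q7   q7  q7 
   q8   q6  q4 
(> = start, * = accepting)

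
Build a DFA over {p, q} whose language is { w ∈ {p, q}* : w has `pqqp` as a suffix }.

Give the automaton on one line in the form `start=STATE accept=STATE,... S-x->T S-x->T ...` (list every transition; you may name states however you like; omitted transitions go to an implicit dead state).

Remember how much of `pqqp` the current input suffix matches. State A means no match yet; B means the last symbol is `p`; C means the last 2 symbols are `pq`; D means the last 3 symbols are `pqq`; E means the last 4 symbols are `pqqp`. Only E accepts. On a mismatch, fall back to the longest proper suffix that is still a prefix of `pqqp`.
5 states suffice.
       p  q 
>  A   B  A 
   B   B  C 
   C   B  D 
   D   E  A 
 * E   B  C 
(> = start, * = accepting)

start=A accept=E A-p->B A-q->A B-p->B B-q->C C-p->B C-q->D D-p->E D-q->A E-p->B E-q->C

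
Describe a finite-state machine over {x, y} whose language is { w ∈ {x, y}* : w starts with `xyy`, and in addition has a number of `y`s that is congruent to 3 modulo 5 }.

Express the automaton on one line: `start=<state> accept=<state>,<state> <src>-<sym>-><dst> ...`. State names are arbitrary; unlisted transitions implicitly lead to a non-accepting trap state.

Build one automaton per condition and run them in lockstep. One (5 states) tracks whether the input so far still matches the prefix `xyy`; the other (5 states) tracks the count of `y`s modulo 5. Each combined state is a pair, one component from each; accept when both components accept. Equivalent product states are then merged.
9 states suffice.
        x   y  
>  q0   q1  q2 
   q1   q2  q3 
   q2   q2  q2 
   q3   q2  q4 
   q4   q4  q5 
 * q5   q5  q6 
   q6   q6  q7 
   q7   q7  q8 
   q8   q8  q4 
(> = start, * = accepting)

start=q0 accept=q5 q0-x->q1 q0-y->q2 q1-x->q2 q1-y->q3 q2-x->q2 q2-y->q2 q3-x->q2 q3-y->q4 q4-x->q4 q4-y->q5 q5-x->q5 q5-y->q6 q6-x->q6 q6-y->q7 q7-x->q7 q7-y->q8 q8-x->q8 q8-y->q4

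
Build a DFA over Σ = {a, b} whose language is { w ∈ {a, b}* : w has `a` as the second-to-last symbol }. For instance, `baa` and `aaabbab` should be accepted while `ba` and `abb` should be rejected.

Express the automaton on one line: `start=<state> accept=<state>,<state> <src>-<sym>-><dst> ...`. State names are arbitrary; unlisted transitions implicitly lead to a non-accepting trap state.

Because acceptance depends on a position counted from the end, the machine has to buffer the most recent 2 symbols. Make each state the string of the last up-to-2 symbols read; on input `x` shift the window left and append `x`. Accept when the buffered window has length 2 and begins with `a`.
With 7 states:
        a   b  
>  s0   s1  s2 
   s1   s3  s4 
   s2   s5  s6 
 * s3   s3  s4 
 * s4   s5  s6 
   s5   s3  s4 
   s6   s5  s6 
(> = start, * = accepting)

start=s0 accept=s3,s4 s0-a->s1 s0-b->s2 s1-a->s3 s1-b->s4 s2-a->s5 s2-b->s6 s3-a->s3 s3-b->s4 s4-a->s5 s4-b->s6 s5-a->s3 s5-b->s4 s6-a->s5 s6-b->s6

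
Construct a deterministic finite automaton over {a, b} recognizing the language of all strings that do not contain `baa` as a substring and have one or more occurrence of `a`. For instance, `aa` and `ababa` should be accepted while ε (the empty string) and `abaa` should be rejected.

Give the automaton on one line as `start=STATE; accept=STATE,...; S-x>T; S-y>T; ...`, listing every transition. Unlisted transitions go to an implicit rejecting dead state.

Build one automaton per condition and run them in lockstep. The first has 4 states tracking partial matches of the forbidden pattern `baa`; the second has 3 states tracking the count of `a`s, saturating at 2. A product state is a pair (one from each), accepting exactly when both do. Equivalent product states are then merged.
A 6-state machine:
        a   b  
>  S0   S1  S2 
 * S1   S1  S3 
   S2   S4  S2 
 * S3   S4  S3 
 * S4   S5  S3 
   S5   S5  S5 
(> = start, * = accepting)

start=S0; accept=S1,S3,S4; S0-a>S1; S0-b>S2; S1-a>S1; S1-b>S3; S2-a>S4; S2-b>S2; S3-a>S4; S3-b>S3; S4-a>S5; S4-b>S3; S5-a>S5; S5-b>S5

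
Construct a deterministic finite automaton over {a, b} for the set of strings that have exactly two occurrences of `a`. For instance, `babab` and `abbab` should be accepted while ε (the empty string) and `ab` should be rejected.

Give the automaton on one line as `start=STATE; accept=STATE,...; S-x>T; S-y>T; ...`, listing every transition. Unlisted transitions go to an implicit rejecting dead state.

start=q0; accept=q2; q0-a>q1; q0-b>q0; q1-a>q2; q1-b>q1; q2-a>q3; q2-b>q2; q3-a>q3; q3-b>q3

Count `a`s, saturating at 3: states q0 through q2 mean 0 through 2 `a`s seen; q3 means more than 2. Each `a` increments (capped at q3); other symbols loop. Accept from {q2}.
A 4-state machine:
        a   b  
>  q0   q1  q0 
   q1   q2  q1 
 * q2   q3  q2 
   q3   q3  q3 
(> = start, * = accepting)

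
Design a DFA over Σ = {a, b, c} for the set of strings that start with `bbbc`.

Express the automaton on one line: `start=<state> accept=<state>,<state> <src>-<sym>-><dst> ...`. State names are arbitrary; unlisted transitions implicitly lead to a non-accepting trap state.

Walk along `bbbc` while the input agrees: from q0 take `b` to q1, and so on. Any deviation drops to the rejecting sink q5. Once q4 is reached the prefix is confirmed and every continuation is accepted.
6 states suffice.
        a   b   c  
>  q0   q5  q1  q5 
   q1   q5  q2  q5 
   q2   q5  q3  q5 
   q3   q5  q5  q4 
 * q4   q4  q4  q4 
   q5   q5  q5  q5 
(> = start, * = accepting)

start=q0 accept=q4 q0-a->q5 q0-b->q1 q0-c->q5 q1-a->q5 q1-b->q2 q1-c->q5 q2-a->q5 q2-b->q3 q2-c->q5 q3-a->q5 q3-b->q5 q3-c->q4 q4-a->q4 q4-b->q4 q4-c->q4 q5-a->q5 q5-b->q5 q5-c->q5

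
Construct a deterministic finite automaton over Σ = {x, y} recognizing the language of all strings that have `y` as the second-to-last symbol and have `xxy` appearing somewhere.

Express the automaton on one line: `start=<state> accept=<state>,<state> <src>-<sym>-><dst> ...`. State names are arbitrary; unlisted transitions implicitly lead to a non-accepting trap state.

start=q0 accept=q4,q5 q0-x->q1 q0-y->q0 q1-x->q2 q1-y->q0 q2-x->q2 q2-y->q3 q3-x->q4 q3-y->q5 q4-x->q2 q4-y->q3 q5-x->q4 q5-y->q5

Handle the two conditions separately and then intersect. The first has 7 states tracking the last 2 symbols read; the second has 4 states tracking whether and how much of `xxy` has been seen. A product state is a pair (one from each), accepting exactly when both do. After merging equivalent states the machine shrinks.
A 6-state machine:
        x   y  
>  q0   q1  q0 
   q1   q2  q0 
   q2   q2  q3 
   q3   q4  q5 
 * q4   q2  q3 
 * q5   q4  q5 
(> = start, * = accepting)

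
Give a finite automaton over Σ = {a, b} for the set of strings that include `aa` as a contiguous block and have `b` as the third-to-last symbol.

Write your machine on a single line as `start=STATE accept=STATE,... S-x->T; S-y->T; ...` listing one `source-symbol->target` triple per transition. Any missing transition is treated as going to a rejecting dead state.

Run two small machines in parallel and take their product. One (3 states) tracks whether and how much of `aa` has been seen; the other (15 states) tracks the last 3 symbols read. Each combined state is a pair, one component from each; accept when both components accept. Minimizing collapses redundant product states.
          a    b  
>  S0     S1   S2 
   S1     S3   S2 
   S2     S4   S2 
   S3     S3   S5 
   S4     S6   S2 
   S5     S7   S8 
 * S6     S3   S5 
   S7     S6   S9 
   S8    S10  S11 
 * S9     S7   S8 
 * S10    S6   S9 
 * S11   S10  S11 
(> = start, * = accepting)

start=S0; accept=S6,S9,S10,S11; S0-a->S1; S0-b->S2; S1-a->S3; S1-b->S2; S2-a->S4; S2-b->S2; S3-a->S3; S3-b->S5; S4-a->S6; S4-b->S2; S5-a->S7; S5-b->S8; S6-a->S3; S6-b->S5; S7-a->S6; S7-b->S9; S8-a->S10; S8-b->S11; S9-a->S7; S9-b->S8; S10-a->S6; S10-b->S9; S11-a->S10; S11-b->S11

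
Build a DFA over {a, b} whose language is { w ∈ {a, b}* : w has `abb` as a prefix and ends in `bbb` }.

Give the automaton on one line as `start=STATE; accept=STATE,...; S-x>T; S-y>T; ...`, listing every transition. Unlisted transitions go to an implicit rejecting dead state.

start=q0; accept=q6; q0-a>q1; q0-b>q2; q1-a>q2; q1-b>q3; q2-a>q2; q2-b>q2; q3-a>q2; q3-b>q4; q4-a>q5; q4-b>q6; q5-a>q5; q5-b>q7; q6-a>q5; q6-b>q6; q7-a>q5; q7-b>q4

Handle the two conditions separately and then intersect. The first has 5 states tracking whether the input so far still matches the prefix `abb`; the second has 4 states tracking how much of the suffix `bbb` has currently been matched. A product state is a pair (one from each), accepting exactly when both do. Minimizing collapses redundant product states.
With 8 states:
        a   b  
>  q0   q1  q2 
   q1   q2  q3 
   q2   q2  q2 
   q3   q2  q4 
   q4   q5  q6 
   q5   q5  q7 
 * q6   q5  q6 
   q7   q5  q4 
(> = start, * = accepting)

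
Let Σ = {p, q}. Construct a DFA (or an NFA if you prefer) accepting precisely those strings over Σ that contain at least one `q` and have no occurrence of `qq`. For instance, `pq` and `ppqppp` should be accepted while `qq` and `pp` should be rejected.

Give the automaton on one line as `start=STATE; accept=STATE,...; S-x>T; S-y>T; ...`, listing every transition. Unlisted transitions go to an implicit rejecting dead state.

start=A; accept=B,C; A-p>A; A-q>B; B-p>C; B-q>D; C-p>C; C-q>B; D-p>D; D-q>D

Run two small machines in parallel and take their product. The first has 3 states tracking the count of `q`s, saturating at 2; the second has 3 states tracking partial matches of the forbidden pattern `qq`. A product state is a pair (one from each), accepting exactly when both do. After merging equivalent states the machine shrinks.
A 4-state machine:
       p  q 
>  A   A  B 
 * B   C  D 
 * C   C  B 
   D   D  D 
(> = start, * = accepting)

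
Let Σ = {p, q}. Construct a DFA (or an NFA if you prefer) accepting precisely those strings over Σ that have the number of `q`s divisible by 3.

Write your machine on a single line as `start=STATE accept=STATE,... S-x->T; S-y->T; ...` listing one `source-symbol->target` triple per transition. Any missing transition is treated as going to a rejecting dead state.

start=s0; accept=s0; s0-p->s0; s0-q->s1; s1-p->s1; s1-q->s2; s2-p->s2; s2-q->s0

The only thing that matters is how many `q`s have appeared, reduced mod 3. Use one state per residue: s0 for 0, …, s2 for 2. Reading `q` moves to the next residue; anything else stays put. s0 is accepting.
A 3-state machine:
        p   q  
>* s0   s0  s1 
   s1   s1  s2 
   s2   s2  s0 
(> = start, * = accepting)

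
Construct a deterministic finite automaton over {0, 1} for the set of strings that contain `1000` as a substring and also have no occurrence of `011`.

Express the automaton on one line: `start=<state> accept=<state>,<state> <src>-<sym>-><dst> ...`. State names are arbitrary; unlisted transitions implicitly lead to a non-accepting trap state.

Handle the two conditions separately and then intersect. The first has 5 states tracking whether and how much of `1000` has been seen; the second has 4 states tracking partial matches of the forbidden pattern `011`. A product state is a pair (one from each), accepting exactly when both do. Minimizing collapses redundant product states.
With 9 states:
        0   1  
>  q0   q1  q2 
   q1   q1  q3 
   q2   q4  q2 
   q3   q4  q5 
   q4   q6  q3 
   q5   q5  q5 
   q6   q7  q3 
 * q7   q7  q8 
 * q8   q7  q5 
(> = start, * = accepting)

start=q0 accept=q7,q8 q0-0->q1 q0-1->q2 q1-0->q1 q1-1->q3 q2-0->q4 q2-1->q2 q3-0->q4 q3-1->q5 q4-0->q6 q4-1->q3 q5-0->q5 q5-1->q5 q6-0->q7 q6-1->q3 q7-0->q7 q7-1->q8 q8-0->q7 q8-1->q5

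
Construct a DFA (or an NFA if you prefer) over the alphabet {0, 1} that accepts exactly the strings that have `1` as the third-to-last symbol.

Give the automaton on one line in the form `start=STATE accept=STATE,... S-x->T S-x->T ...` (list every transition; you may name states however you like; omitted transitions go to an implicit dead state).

start=A accept=L,M,N,O A-0->B A-1->C B-0->D B-1->E C-0->F C-1->G D-0->H D-1->I E-0->J E-1->K F-0->L F-1->M G-0->N G-1->O H-0->H H-1->I I-0->J I-1->K J-0->L J-1->M K-0->N K-1->O L-0->H L-1->I M-0->J M-1->K N-0->L N-1->M O-0->N O-1->O

A DFA must remember the last 3 symbols (since which symbol is third-to-last isn't known until the input ends). Use one state per possible window of the last ≤3 symbols; accept from those whose window starts with `1`.
       0  1 
>  A   B  C 
   B   D  E 
   C   F  G 
   D   H  I 
   E   J  K 
   F   L  M 
   G   N  O 
   H   H  I 
   I   J  K 
   J   L  M 
   K   N  O 
 * L   H  I 
 * M   J  K 
 * N   L  M 
 * O   N  O 
(> = start, * = accepting)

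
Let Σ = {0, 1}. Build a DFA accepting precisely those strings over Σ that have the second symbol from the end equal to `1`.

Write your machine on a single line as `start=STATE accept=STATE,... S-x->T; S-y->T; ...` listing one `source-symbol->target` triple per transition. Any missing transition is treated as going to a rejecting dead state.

start=s0; accept=s5,s6; s0-0->s1; s0-1->s2; s1-0->s3; s1-1->s4; s2-0->s5; s2-1->s6; s3-0->s3; s3-1->s4; s4-0->s5; s4-1->s6; s5-0->s3; s5-1->s4; s6-0->s5; s6-1->s6

Because acceptance depends on a position counted from the end, the machine has to buffer the most recent 2 symbols. Make each state the string of the last up-to-2 symbols read; on input `x` shift the window left and append `x`. Accept when the buffered window has length 2 and begins with `1`.
7 states suffice.
        0   1  
>  s0   s1  s2 
   s1   s3  s4 
   s2   s5  s6 
   s3   s3  s4 
   s4   s5  s6 
 * s5   s3  s4 
 * s6   s5  s6 
(> = start, * = accepting)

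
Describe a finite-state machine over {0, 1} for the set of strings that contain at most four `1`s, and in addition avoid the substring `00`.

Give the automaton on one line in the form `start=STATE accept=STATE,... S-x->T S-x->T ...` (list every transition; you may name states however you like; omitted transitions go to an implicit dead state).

start=s0 accept=s0,s1,s2,s4,s5,s6,s7,s8,s9,s10 s0-0->s1 s0-1->s2 s1-0->s3 s1-1->s2 s2-0->s4 s2-1->s5 s3-0->s3 s3-1->s3 s4-0->s3 s4-1->s5 s5-0->s6 s5-1->s7 s6-0->s3 s6-1->s7 s7-0->s8 s7-1->s9 s8-0->s3 s8-1->s9 s9-0->s10 s9-1->s3 s10-0->s3 s10-1->s3

Run two small machines in parallel and take their product. One (6 states) tracks the count of `1`s, saturating at 5; the other (3 states) tracks partial matches of the forbidden pattern `00`. Each combined state is a pair, one component from each; accept when both components accept. Equivalent product states are then merged.
An 11-state machine:
          0    1  
>* s0     s1   s2 
 * s1     s3   s2 
 * s2     s4   s5 
   s3     s3   s3 
 * s4     s3   s5 
 * s5     s6   s7 
 * s6     s3   s7 
 * s7     s8   s9 
 * s8     s3   s9 
 * s9    s10   s3 
 * s10    s3   s3 
(> = start, * = accepting)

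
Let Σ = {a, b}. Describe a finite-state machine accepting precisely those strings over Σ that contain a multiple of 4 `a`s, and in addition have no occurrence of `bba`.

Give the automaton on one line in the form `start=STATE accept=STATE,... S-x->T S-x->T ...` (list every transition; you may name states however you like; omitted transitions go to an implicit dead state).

start=S0 accept=S0,S2,S5 S0-a->S1 S0-b->S2 S1-a->S3 S1-b->S4 S2-a->S1 S2-b->S5 S3-a->S6 S3-b->S7 S4-a->S3 S4-b->S8 S5-a->S9 S5-b->S5 S6-a->S0 S6-b->S10 S7-a->S6 S7-b->S11 S8-a->S12 S8-b->S8 S9-a->S12 S9-b->S9 S10-a->S0 S10-b->S13 S11-a->S14 S11-b->S11 S12-a->S14 S12-b->S12 S13-a->S15 S13-b->S13 S14-a->S15 S14-b->S14 S15-a->S9 S15-b->S15

Handle the two conditions separately and then intersect. The first has 4 states tracking the count of `a`s modulo 4; the second has 4 states tracking partial matches of the forbidden pattern `bba`. A product state is a pair (one from each), accepting exactly when both do.
16 states suffice.
          a    b  
>* S0     S1   S2 
   S1     S3   S4 
 * S2     S1   S5 
   S3     S6   S7 
   S4     S3   S8 
 * S5     S9   S5 
   S6     S0  S10 
   S7     S6  S11 
   S8    S12   S8 
   S9    S12   S9 
   S10    S0  S13 
   S11   S14  S11 
   S12   S14  S12 
   S13   S15  S13 
   S14   S15  S14 
   S15    S9  S15 
(> = start, * = accepting)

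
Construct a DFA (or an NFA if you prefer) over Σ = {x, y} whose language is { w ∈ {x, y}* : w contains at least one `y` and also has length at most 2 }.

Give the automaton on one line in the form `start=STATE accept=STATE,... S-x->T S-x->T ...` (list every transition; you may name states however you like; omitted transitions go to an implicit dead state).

Build one automaton per condition and run them in lockstep. The first has 3 states tracking the count of `y`s, saturating at 2; the second has 4 states tracking the input length, saturating at 3. A product state is a pair (one from each), accepting exactly when both do.
9 states suffice.
       x  y 
>  A   B  C 
   B   D  E 
 * C   E  F 
   D   G  H 
 * E   H  I 
 * F   I  I 
   G   G  H 
   H   H  I 
   I   I  I 
(> = start, * = accepting)

start=A accept=C,E,F A-x->B A-y->C B-x->D B-y->E C-x->E C-y->F D-x->G D-y->H E-x->H E-y->I F-x->I F-y->I G-x->G G-y->H H-x->H H-y->I I-x->I I-y->I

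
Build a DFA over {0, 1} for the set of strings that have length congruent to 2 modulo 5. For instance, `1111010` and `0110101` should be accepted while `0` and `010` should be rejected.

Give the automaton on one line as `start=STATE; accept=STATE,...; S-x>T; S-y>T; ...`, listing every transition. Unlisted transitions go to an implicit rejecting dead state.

Only the length mod 5 matters, so use a 5-cycle: from any state, every input symbol moves to the next state, wrapping E back to A. Mark C accepting.
5 states suffice.
       0  1 
>  A   B  B 
   B   C  C 
 * C   D  D 
   D   E  E 
   E   A  A 
(> = start, * = accepting)

start=A; accept=C; A-0>B; A-1>B; B-0>C; B-1>C; C-0>D; C-1>D; D-0>E; D-1>E; E-0>A; E-1>A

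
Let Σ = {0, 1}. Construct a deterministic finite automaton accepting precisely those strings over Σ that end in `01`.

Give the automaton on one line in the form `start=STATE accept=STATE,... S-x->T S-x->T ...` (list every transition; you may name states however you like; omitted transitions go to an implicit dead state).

start=q0 accept=q2 q0-0->q1 q0-1->q0 q1-0->q1 q1-1->q2 q2-0->q1 q2-1->q0

Let each state record the length of the longest suffix of the input read so far that is also a prefix of `01`. q1 means the last symbol is `0`; q2 means the last 2 symbols are `01`. Accept only at q2, where the string currently ends in `01`.
3 states suffice.
        0   1  
>  q0   q1  q0 
   q1   q1  q2 
 * q2   q1  q0 
(> = start, * = accepting)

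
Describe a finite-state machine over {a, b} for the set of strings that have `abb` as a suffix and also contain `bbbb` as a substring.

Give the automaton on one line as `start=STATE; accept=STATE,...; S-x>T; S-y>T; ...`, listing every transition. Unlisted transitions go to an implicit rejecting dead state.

start=s0; accept=s10; s0-a>s1; s0-b>s2; s1-a>s1; s1-b>s3; s2-a>s1; s2-b>s4; s3-a>s1; s3-b>s5; s4-a>s1; s4-b>s6; s5-a>s1; s5-b>s6; s6-a>s1; s6-b>s7; s7-a>s8; s7-b>s7; s8-a>s8; s8-b>s9; s9-a>s8; s9-b>s10; s10-a>s8; s10-b>s7

Run two small machines in parallel and take their product. One (4 states) tracks how much of the suffix `abb` has currently been matched; the other (5 states) tracks whether and how much of `bbbb` has been seen. Each combined state is a pair, one component from each; accept when both components accept.
11 states suffice.
          a    b  
>  s0     s1   s2 
   s1     s1   s3 
   s2     s1   s4 
   s3     s1   s5 
   s4     s1   s6 
   s5     s1   s6 
   s6     s1   s7 
   s7     s8   s7 
   s8     s8   s9 
   s9     s8  s10 
 * s10    s8   s7 
(> = start, * = accepting)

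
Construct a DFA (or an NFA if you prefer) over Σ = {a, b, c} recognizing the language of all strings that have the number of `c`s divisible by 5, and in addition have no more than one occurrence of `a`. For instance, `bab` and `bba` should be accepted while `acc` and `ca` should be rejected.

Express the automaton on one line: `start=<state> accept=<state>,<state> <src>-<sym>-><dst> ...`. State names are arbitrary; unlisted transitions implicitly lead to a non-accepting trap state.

start=s0 accept=s0,s1 s0-a->s1 s0-b->s0 s0-c->s2 s1-a->s3 s1-b->s1 s1-c->s4 s2-a->s4 s2-b->s2 s2-c->s5 s3-a->s3 s3-b->s3 s3-c->s3 s4-a->s3 s4-b->s4 s4-c->s6 s5-a->s6 s5-b->s5 s5-c->s7 s6-a->s3 s6-b->s6 s6-c->s8 s7-a->s8 s7-b->s7 s7-c->s9 s8-a->s3 s8-b->s8 s8-c->s10 s9-a->s10 s9-b->s9 s9-c->s0 s10-a->s3 s10-b->s10 s10-c->s1

Run two small machines in parallel and take their product. One (5 states) tracks the count of `c`s modulo 5; the other (3 states) tracks the count of `a`s, saturating at 2. Each combined state is a pair, one component from each; accept when both components accept. Equivalent product states are then merged.
An 11-state machine:
          a    b    c  
>* s0     s1   s0   s2 
 * s1     s3   s1   s4 
   s2     s4   s2   s5 
   s3     s3   s3   s3 
   s4     s3   s4   s6 
   s5     s6   s5   s7 
   s6     s3   s6   s8 
   s7     s8   s7   s9 
   s8     s3   s8  s10 
   s9    s10   s9   s0 
   s10    s3  s10   s1 
(> = start, * = accepting)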